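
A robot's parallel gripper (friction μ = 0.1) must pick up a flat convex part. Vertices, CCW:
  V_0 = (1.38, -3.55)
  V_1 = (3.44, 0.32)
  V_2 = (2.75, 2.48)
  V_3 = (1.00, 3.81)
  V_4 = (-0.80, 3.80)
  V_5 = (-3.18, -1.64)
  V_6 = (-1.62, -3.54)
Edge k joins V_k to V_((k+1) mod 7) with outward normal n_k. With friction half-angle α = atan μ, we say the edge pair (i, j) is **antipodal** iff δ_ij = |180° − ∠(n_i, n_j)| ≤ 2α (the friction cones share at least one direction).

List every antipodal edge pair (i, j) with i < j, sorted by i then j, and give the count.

count = 2; pairs: (0,4), (3,6)

α = atan 0.1 = 5.71°;  2α = 11.42°
n_0 = (+0.8827, -0.4699)
n_1 = (+0.9526, +0.3043)
n_2 = (+0.6051, +0.7962)
n_3 = (-0.0056, +1.0000)
n_4 = (-0.9162, +0.4008)
n_5 = (-0.7729, -0.6346)
n_6 = (-0.0033, -1.0000)
  (0,1): δ = 134.26°  ·
  (0,2): δ = 99.21°  ·
  (0,3): δ = 61.66°  ·
  (0,4): δ = 4.40°  ✓
  (0,5): δ = 67.41°  ·
  (0,6): δ = 117.84°  ·
  (1,2): δ = 144.95°  ·
  (1,3): δ = 107.40°  ·
  (1,4): δ = 41.35°  ·
  (1,5): δ = 21.67°  ·
  (1,6): δ = 72.09°  ·
  (2,3): δ = 142.45°  ·
  (2,4): δ = 76.39°  ·
  (2,5): δ = 13.38°  ·
  (2,6): δ = 37.04°  ·
  (3,4): δ = 113.95°  ·
  (3,5): δ = 50.93°  ·
  (3,6): δ = 0.51°  ✓
  (4,5): δ = 116.98°  ·
  (4,6): δ = 66.56°  ·
  (5,6): δ = 129.58°  ·
antipodal pairs: 2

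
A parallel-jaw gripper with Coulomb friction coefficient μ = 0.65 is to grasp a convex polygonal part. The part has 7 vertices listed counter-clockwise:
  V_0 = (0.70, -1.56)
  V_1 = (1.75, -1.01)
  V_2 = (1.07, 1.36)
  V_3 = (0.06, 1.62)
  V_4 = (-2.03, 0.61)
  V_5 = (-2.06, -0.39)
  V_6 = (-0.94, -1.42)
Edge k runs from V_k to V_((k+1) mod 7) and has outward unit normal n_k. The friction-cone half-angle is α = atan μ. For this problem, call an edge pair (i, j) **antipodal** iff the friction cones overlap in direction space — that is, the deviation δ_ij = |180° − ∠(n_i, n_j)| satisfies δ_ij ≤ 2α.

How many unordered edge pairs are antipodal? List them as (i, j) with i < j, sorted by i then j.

α = atan 0.65 = 33.02°;  2α = 66.05°
n_0 = (+0.4640, -0.8858)
n_1 = (+0.9612, +0.2758)
n_2 = (+0.2493, +0.9684)
n_3 = (-0.4351, +0.9004)
n_4 = (-0.9996, +0.0300)
n_5 = (-0.6769, -0.7361)
n_6 = (-0.0851, -0.9964)
  (0,1): δ = 101.64°  ·
  (0,2): δ = 42.08°  ✓
  (0,3): δ = 1.85°  ✓
  (0,4): δ = 60.64°  ✓
  (0,5): δ = 109.75°  ·
  (0,6): δ = 147.47°  ·
  (1,2): δ = 120.45°  ·
  (1,3): δ = 80.22°  ·
  (1,4): δ = 17.73°  ✓
  (1,5): δ = 31.39°  ✓
  (1,6): δ = 69.11°  ·
  (2,3): δ = 139.77°  ·
  (2,4): δ = 77.28°  ·
  (2,5): δ = 28.17°  ✓
  (2,6): δ = 9.56°  ✓
  (3,4): δ = 117.51°  ·
  (3,5): δ = 68.40°  ·
  (3,6): δ = 30.67°  ✓
  (4,5): δ = 130.88°  ·
  (4,6): δ = 93.16°  ·
  (5,6): δ = 142.28°  ·
antipodal pairs: 8

count = 8; pairs: (0,2), (0,3), (0,4), (1,4), (1,5), (2,5), (2,6), (3,6)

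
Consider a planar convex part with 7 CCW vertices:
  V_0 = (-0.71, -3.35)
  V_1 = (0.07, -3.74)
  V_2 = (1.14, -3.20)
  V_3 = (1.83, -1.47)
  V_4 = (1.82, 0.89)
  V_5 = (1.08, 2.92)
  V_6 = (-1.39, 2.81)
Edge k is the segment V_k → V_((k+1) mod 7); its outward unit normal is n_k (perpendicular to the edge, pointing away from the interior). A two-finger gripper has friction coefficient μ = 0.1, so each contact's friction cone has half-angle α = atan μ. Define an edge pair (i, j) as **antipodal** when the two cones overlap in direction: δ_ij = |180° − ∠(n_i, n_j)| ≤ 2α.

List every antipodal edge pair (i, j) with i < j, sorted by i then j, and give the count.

count = 1; pairs: (3,6)

α = atan 0.1 = 5.71°;  2α = 11.42°
n_0 = (-0.4472, -0.8944)
n_1 = (+0.4505, -0.8928)
n_2 = (+0.9288, -0.3705)
n_3 = (+1.0000, +0.0042)
n_4 = (+0.9395, +0.3425)
n_5 = (-0.0445, +0.9990)
n_6 = (-0.9940, -0.1097)
  (0,1): δ = 126.66°  ·
  (0,2): δ = 85.18°  ·
  (0,3): δ = 63.19°  ·
  (0,4): δ = 43.41°  ·
  (0,5): δ = 29.12°  ·
  (0,6): δ = 122.86°  ·
  (1,2): δ = 138.52°  ·
  (1,3): δ = 116.54°  ·
  (1,4): δ = 96.75°  ·
  (1,5): δ = 24.23°  ·
  (1,6): δ = 69.52°  ·
  (2,3): δ = 158.01°  ·
  (2,4): δ = 138.23°  ·
  (2,5): δ = 65.71°  ·
  (2,6): δ = 28.04°  ·
  (3,4): δ = 160.21°  ·
  (3,5): δ = 87.69°  ·
  (3,6): δ = 6.06°  ✓
  (4,5): δ = 107.48°  ·
  (4,6): δ = 13.73°  ·
  (5,6): δ = 86.25°  ·
antipodal pairs: 1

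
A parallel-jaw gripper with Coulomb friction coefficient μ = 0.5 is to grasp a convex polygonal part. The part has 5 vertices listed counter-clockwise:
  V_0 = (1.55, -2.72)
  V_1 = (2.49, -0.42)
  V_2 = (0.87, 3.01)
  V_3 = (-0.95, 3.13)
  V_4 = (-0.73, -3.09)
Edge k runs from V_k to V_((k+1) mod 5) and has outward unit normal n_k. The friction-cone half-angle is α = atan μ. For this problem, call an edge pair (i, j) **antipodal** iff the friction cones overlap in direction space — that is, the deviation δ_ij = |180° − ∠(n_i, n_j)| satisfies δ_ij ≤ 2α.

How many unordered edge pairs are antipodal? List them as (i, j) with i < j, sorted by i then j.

α = atan 0.5 = 26.57°;  2α = 53.13°
n_0 = (+0.9257, -0.3783)
n_1 = (+0.9042, +0.4271)
n_2 = (+0.0658, +0.9978)
n_3 = (-0.9994, -0.0353)
n_4 = (+0.1602, -0.9871)
  (0,1): δ = 132.49°  ·
  (0,2): δ = 71.54°  ·
  (0,3): δ = 24.26°  ✓
  (0,4): δ = 121.45°  ·
  (1,2): δ = 119.05°  ·
  (1,3): δ = 23.26°  ✓
  (1,4): δ = 73.94°  ·
  (2,3): δ = 84.20°  ·
  (2,4): δ = 12.99°  ✓
  (3,4): δ = 82.81°  ·
antipodal pairs: 3

count = 3; pairs: (0,3), (1,3), (2,4)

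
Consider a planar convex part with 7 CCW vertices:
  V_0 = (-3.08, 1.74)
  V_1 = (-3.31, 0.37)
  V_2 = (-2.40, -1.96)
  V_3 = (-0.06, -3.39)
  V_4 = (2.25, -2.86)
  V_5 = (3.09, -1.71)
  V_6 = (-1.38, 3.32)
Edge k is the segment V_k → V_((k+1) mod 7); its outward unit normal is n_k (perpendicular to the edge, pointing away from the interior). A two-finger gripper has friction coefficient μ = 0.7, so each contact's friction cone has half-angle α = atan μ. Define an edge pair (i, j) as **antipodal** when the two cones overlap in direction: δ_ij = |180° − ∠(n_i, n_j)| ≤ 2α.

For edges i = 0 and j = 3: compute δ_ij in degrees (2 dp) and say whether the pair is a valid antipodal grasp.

α = atan 0.7 = 34.99°;  2α = 69.98°
edge 0: e_0 = (-0.23, -1.37);  n_0 = (-0.9862, +0.1656)
edge 3: e_3 = (+2.31, +0.53);  n_3 = (+0.2236, -0.9747)
∠(n_0, n_3) = 112.45°
δ = |180° − 112.45°| = 67.55°
67.55° ≤ 2α = 69.98°  →  valid

δ = 67.55°, valid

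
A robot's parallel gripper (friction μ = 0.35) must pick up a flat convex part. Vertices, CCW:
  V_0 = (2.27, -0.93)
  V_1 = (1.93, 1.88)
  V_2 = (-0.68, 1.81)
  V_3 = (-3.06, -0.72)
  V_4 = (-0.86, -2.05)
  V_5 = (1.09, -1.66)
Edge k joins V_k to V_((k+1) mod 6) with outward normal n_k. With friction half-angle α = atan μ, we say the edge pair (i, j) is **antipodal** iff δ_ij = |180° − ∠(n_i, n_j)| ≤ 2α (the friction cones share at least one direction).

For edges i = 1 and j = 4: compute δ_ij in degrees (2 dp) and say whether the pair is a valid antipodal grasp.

δ = 9.77°, valid

α = atan 0.35 = 19.29°;  2α = 38.58°
edge 1: e_1 = (-2.61, -0.07);  n_1 = (-0.0268, +0.9996)
edge 4: e_4 = (+1.95, +0.39);  n_4 = (+0.1961, -0.9806)
∠(n_1, n_4) = 170.23°
δ = |180° − 170.23°| = 9.77°
9.77° ≤ 2α = 38.58°  →  valid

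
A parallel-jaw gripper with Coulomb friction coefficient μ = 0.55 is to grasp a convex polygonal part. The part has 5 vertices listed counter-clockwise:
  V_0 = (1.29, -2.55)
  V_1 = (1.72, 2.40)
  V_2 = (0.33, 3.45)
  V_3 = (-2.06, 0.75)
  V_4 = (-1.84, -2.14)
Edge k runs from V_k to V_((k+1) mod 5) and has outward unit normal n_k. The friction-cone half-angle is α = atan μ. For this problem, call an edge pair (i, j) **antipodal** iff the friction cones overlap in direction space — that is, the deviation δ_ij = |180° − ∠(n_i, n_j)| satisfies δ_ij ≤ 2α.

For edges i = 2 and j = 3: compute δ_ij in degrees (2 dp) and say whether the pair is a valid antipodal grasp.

δ = 134.13°, invalid

α = atan 0.55 = 28.81°;  2α = 57.62°
edge 2: e_2 = (-2.39, -2.70);  n_2 = (-0.7488, +0.6628)
edge 3: e_3 = (+0.22, -2.89);  n_3 = (-0.9971, -0.0759)
∠(n_2, n_3) = 45.87°
δ = |180° − 45.87°| = 134.13°
134.13° > 2α = 57.62°  →  invalid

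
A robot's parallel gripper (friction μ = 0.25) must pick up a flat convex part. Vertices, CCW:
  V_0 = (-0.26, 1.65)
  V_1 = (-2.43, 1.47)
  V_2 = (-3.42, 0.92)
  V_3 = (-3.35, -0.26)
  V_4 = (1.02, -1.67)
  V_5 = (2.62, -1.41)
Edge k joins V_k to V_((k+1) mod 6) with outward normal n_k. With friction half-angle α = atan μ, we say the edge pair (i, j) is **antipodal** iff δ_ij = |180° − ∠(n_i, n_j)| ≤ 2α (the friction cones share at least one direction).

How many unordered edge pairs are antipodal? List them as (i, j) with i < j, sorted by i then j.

α = atan 0.25 = 14.04°;  2α = 28.07°
n_0 = (-0.0827, +0.9966)
n_1 = (-0.4856, +0.8742)
n_2 = (-0.9982, -0.0592)
n_3 = (-0.3071, -0.9517)
n_4 = (+0.1604, -0.9871)
n_5 = (+0.7282, +0.6854)
  (0,1): δ = 155.69°  ·
  (0,2): δ = 91.35°  ·
  (0,3): δ = 22.62°  ✓
  (0,4): δ = 4.49°  ✓
  (0,5): δ = 128.52°  ·
  (1,2): δ = 115.66°  ·
  (1,3): δ = 46.94°  ·
  (1,4): δ = 19.82°  ✓
  (1,5): δ = 104.21°  ·
  (2,3): δ = 111.28°  ·
  (2,4): δ = 84.17°  ·
  (2,5): δ = 39.87°  ·
  (3,4): δ = 152.89°  ·
  (3,5): δ = 28.85°  ·
  (4,5): δ = 55.97°  ·
antipodal pairs: 3

count = 3; pairs: (0,3), (0,4), (1,4)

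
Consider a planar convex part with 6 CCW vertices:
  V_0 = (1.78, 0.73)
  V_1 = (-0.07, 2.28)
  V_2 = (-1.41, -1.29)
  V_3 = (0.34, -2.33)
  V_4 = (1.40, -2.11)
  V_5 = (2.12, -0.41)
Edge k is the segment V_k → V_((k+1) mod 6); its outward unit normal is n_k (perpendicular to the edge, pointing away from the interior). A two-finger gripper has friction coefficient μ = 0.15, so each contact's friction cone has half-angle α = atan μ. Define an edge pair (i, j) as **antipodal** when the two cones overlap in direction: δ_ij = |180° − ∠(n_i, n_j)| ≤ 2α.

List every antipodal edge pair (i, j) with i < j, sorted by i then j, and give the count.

count = 2; pairs: (0,2), (1,4)

α = atan 0.15 = 8.53°;  2α = 17.06°
n_0 = (+0.6422, +0.7665)
n_1 = (-0.9362, +0.3514)
n_2 = (-0.5109, -0.8597)
n_3 = (+0.2032, -0.9791)
n_4 = (+0.9208, -0.3900)
n_5 = (+0.9583, +0.2858)
  (0,1): δ = 70.62°  ·
  (0,2): δ = 9.24°  ✓
  (0,3): δ = 51.68°  ·
  (0,4): δ = 107.00°  ·
  (0,5): δ = 146.56°  ·
  (1,2): δ = 100.15°  ·
  (1,3): δ = 57.70°  ·
  (1,4): δ = 2.38°  ✓
  (1,5): δ = 37.18°  ·
  (2,3): δ = 137.55°  ·
  (2,4): δ = 82.23°  ·
  (2,5): δ = 42.67°  ·
  (3,4): δ = 124.68°  ·
  (3,5): δ = 85.12°  ·
  (4,5): δ = 140.44°  ·
antipodal pairs: 2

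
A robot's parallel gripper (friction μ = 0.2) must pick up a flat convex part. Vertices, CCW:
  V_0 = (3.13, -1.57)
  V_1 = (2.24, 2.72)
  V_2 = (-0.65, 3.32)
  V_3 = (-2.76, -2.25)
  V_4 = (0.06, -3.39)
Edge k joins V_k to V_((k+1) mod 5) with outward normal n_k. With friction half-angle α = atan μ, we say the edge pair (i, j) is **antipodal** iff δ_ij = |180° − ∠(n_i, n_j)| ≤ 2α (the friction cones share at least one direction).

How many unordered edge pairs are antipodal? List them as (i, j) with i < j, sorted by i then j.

α = atan 0.2 = 11.31°;  2α = 22.62°
n_0 = (+0.9792, +0.2031)
n_1 = (+0.2033, +0.9791)
n_2 = (-0.9352, +0.3542)
n_3 = (-0.3748, -0.9271)
n_4 = (+0.5100, -0.8602)
  (0,1): δ = 113.45°  ·
  (0,2): δ = 32.47°  ·
  (0,3): δ = 56.27°  ·
  (0,4): δ = 108.94°  ·
  (1,2): δ = 99.02°  ·
  (1,3): δ = 10.28°  ✓
  (1,4): δ = 42.39°  ·
  (2,3): δ = 91.26°  ·
  (2,4): δ = 38.59°  ·
  (3,4): δ = 127.33°  ·
antipodal pairs: 1

count = 1; pairs: (1,3)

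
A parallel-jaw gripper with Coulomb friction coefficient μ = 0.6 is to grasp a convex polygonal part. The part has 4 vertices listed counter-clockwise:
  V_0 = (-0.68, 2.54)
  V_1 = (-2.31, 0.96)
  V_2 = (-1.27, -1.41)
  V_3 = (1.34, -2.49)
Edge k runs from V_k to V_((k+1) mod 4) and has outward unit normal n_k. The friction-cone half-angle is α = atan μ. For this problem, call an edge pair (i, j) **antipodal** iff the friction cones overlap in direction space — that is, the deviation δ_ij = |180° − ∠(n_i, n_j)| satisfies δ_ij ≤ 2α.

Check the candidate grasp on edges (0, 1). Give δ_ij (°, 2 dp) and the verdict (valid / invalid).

α = atan 0.6 = 30.96°;  2α = 61.93°
edge 0: e_0 = (-1.63, -1.58);  n_0 = (-0.6960, +0.7180)
edge 1: e_1 = (+1.04, -2.37);  n_1 = (-0.9157, -0.4018)
∠(n_0, n_1) = 69.59°
δ = |180° − 69.59°| = 110.41°
110.41° > 2α = 61.93°  →  invalid

δ = 110.41°, invalid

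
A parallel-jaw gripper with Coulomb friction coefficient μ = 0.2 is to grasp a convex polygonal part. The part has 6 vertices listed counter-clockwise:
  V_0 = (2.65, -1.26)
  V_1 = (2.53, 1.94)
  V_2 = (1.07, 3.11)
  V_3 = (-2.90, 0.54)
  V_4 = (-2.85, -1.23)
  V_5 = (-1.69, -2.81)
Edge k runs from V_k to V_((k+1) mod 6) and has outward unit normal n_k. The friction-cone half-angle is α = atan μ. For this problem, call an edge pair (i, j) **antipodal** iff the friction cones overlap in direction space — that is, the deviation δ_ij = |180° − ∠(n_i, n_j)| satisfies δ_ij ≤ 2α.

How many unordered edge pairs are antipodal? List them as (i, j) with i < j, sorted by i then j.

α = atan 0.2 = 11.31°;  2α = 22.62°
n_0 = (+0.9993, +0.0375)
n_1 = (+0.6253, +0.7803)
n_2 = (-0.5434, +0.8395)
n_3 = (-0.9996, -0.0282)
n_4 = (-0.8061, -0.5918)
n_5 = (+0.3363, -0.9417)
  (0,1): δ = 130.86°  ·
  (0,2): δ = 59.23°  ·
  (0,3): δ = 0.53°  ✓
  (0,4): δ = 34.14°  ·
  (0,5): δ = 107.51°  ·
  (1,2): δ = 108.38°  ·
  (1,3): δ = 49.67°  ·
  (1,4): δ = 15.01°  ✓
  (1,5): δ = 58.36°  ·
  (2,3): δ = 121.30°  ·
  (2,4): δ = 86.63°  ·
  (2,5): δ = 13.26°  ✓
  (3,4): δ = 145.33°  ·
  (3,5): δ = 71.96°  ·
  (4,5): δ = 106.63°  ·
antipodal pairs: 3

count = 3; pairs: (0,3), (1,4), (2,5)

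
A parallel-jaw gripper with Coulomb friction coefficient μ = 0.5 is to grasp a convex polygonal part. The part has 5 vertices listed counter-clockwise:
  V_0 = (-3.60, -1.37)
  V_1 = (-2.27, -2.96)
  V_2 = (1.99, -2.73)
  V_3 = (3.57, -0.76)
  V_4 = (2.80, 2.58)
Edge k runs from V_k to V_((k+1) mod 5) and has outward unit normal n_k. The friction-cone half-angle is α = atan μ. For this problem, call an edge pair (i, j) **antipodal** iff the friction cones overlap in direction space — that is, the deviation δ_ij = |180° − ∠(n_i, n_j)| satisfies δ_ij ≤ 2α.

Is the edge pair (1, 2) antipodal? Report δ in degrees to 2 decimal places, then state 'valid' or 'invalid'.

δ = 131.82°, invalid

α = atan 0.5 = 26.57°;  2α = 53.13°
edge 1: e_1 = (+4.26, +0.23);  n_1 = (+0.0539, -0.9985)
edge 2: e_2 = (+1.58, +1.97);  n_2 = (+0.7801, -0.6257)
∠(n_1, n_2) = 48.18°
δ = |180° − 48.18°| = 131.82°
131.82° > 2α = 53.13°  →  invalid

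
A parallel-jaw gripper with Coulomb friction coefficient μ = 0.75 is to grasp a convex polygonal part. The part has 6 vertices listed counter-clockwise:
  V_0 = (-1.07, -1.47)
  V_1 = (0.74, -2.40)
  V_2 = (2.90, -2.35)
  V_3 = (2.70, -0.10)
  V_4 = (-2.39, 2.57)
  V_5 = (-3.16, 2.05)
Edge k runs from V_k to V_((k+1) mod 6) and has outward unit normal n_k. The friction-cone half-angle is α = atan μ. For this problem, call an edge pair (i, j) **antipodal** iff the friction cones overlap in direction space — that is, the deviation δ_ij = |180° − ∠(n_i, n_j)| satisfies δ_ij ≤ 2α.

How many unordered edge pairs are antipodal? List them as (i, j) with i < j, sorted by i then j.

α = atan 0.75 = 36.87°;  2α = 73.74°
n_0 = (-0.4570, -0.8895)
n_1 = (+0.0231, -0.9997)
n_2 = (+0.9961, +0.0885)
n_3 = (+0.4645, +0.8856)
n_4 = (-0.5597, +0.8287)
n_5 = (-0.8599, -0.5105)
  (0,1): δ = 151.48°  ·
  (0,2): δ = 57.73°  ✓
  (0,3): δ = 0.48°  ✓
  (0,4): δ = 61.23°  ✓
  (0,5): δ = 147.89°  ·
  (1,2): δ = 86.25°  ·
  (1,3): δ = 29.01°  ✓
  (1,4): δ = 32.71°  ✓
  (1,5): δ = 119.37°  ·
  (2,3): δ = 122.76°  ·
  (2,4): δ = 61.05°  ✓
  (2,5): δ = 25.62°  ✓
  (3,4): δ = 118.29°  ·
  (3,5): δ = 31.62°  ✓
  (4,5): δ = 93.33°  ·
antipodal pairs: 8

count = 8; pairs: (0,2), (0,3), (0,4), (1,3), (1,4), (2,4), (2,5), (3,5)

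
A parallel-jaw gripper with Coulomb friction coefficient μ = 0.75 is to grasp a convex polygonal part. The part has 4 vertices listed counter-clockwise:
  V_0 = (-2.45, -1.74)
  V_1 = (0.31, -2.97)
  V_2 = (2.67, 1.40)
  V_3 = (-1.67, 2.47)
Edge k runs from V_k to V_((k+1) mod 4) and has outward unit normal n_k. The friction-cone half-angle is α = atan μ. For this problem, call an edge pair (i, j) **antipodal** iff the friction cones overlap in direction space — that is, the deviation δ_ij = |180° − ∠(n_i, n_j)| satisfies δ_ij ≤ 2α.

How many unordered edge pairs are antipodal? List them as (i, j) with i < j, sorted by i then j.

α = atan 0.75 = 36.87°;  2α = 73.74°
n_0 = (-0.4071, -0.9134)
n_1 = (+0.8799, -0.4752)
n_2 = (+0.2394, +0.9709)
n_3 = (-0.9833, +0.1822)
  (0,1): δ = 94.35°  ·
  (0,2): δ = 10.17°  ✓
  (0,3): δ = 103.52°  ·
  (1,2): δ = 75.48°  ·
  (1,3): δ = 17.87°  ✓
  (2,3): δ = 86.65°  ·
antipodal pairs: 2

count = 2; pairs: (0,2), (1,3)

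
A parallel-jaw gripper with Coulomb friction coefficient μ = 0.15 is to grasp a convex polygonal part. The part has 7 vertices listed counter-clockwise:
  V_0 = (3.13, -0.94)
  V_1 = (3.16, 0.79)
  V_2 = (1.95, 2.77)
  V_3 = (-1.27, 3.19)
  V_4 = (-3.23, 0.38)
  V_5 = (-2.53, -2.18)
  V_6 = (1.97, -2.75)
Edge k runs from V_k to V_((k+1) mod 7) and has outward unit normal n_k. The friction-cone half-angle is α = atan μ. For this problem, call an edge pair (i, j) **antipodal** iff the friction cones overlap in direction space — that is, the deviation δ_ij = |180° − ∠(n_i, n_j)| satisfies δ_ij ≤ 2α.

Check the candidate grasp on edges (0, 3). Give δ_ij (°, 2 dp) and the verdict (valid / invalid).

α = atan 0.15 = 8.53°;  2α = 17.06°
edge 0: e_0 = (+0.03, +1.73);  n_0 = (+0.9998, -0.0173)
edge 3: e_3 = (-1.96, -2.81);  n_3 = (-0.8202, +0.5721)
∠(n_0, n_3) = 146.10°
δ = |180° − 146.10°| = 33.90°
33.90° > 2α = 17.06°  →  invalid

δ = 33.90°, invalid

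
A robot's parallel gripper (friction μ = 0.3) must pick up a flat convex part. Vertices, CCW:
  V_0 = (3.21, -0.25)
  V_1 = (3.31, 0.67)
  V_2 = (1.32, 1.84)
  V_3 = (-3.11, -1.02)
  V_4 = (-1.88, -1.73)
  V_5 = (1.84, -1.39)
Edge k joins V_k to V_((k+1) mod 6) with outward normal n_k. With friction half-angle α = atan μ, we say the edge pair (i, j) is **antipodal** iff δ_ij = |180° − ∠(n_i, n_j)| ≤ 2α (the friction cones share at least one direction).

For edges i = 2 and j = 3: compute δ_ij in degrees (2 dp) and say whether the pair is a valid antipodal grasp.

α = atan 0.3 = 16.70°;  2α = 33.40°
edge 2: e_2 = (-4.43, -2.86);  n_2 = (-0.5424, +0.8401)
edge 3: e_3 = (+1.23, -0.71);  n_3 = (-0.4999, -0.8661)
∠(n_2, n_3) = 117.16°
δ = |180° − 117.16°| = 62.84°
62.84° > 2α = 33.40°  →  invalid

δ = 62.84°, invalid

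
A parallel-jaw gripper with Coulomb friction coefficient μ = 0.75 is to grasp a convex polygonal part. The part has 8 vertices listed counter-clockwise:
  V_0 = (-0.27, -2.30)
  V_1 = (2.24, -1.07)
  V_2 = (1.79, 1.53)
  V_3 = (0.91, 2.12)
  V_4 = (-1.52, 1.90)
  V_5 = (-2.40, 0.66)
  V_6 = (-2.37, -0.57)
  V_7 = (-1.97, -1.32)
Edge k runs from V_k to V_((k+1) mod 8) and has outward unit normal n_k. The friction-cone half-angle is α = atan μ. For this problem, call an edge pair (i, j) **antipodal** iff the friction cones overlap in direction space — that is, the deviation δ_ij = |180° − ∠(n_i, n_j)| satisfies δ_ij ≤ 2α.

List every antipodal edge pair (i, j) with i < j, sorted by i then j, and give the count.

α = atan 0.75 = 36.87°;  2α = 73.74°
n_0 = (+0.4400, -0.8980)
n_1 = (+0.9854, +0.1705)
n_2 = (+0.5569, +0.8306)
n_3 = (-0.0902, +0.9959)
n_4 = (-0.8155, +0.5787)
n_5 = (-0.9997, -0.0244)
n_6 = (-0.8824, -0.4706)
n_7 = (-0.4994, -0.8664)
  (0,1): δ = 106.29°  ·
  (0,2): δ = 59.95°  ✓
  (0,3): δ = 20.93°  ✓
  (0,4): δ = 28.53°  ✓
  (0,5): δ = 65.29°  ✓
  (0,6): δ = 91.97°  ·
  (0,7): δ = 123.93°  ·
  (1,2): δ = 133.66°  ·
  (1,3): δ = 94.65°  ·
  (1,4): δ = 45.18°  ✓
  (1,5): δ = 8.42°  ✓
  (1,6): δ = 18.25°  ✓
  (1,7): δ = 50.22°  ✓
  (2,3): δ = 140.99°  ·
  (2,4): δ = 91.52°  ·
  (2,5): δ = 54.76°  ✓
  (2,6): δ = 28.09°  ✓
  (2,7): δ = 3.88°  ✓
  (3,4): δ = 130.54°  ·
  (3,5): δ = 93.78°  ·
  (3,6): δ = 67.10°  ✓
  (3,7): δ = 35.14°  ✓
  (4,5): δ = 143.24°  ·
  (4,6): δ = 116.57°  ·
  (4,7): δ = 84.60°  ·
  (5,6): δ = 153.32°  ·
  (5,7): δ = 121.36°  ·
  (6,7): δ = 148.03°  ·
antipodal pairs: 13

count = 13; pairs: (0,2), (0,3), (0,4), (0,5), (1,4), (1,5), (1,6), (1,7), (2,5), (2,6), (2,7), (3,6), (3,7)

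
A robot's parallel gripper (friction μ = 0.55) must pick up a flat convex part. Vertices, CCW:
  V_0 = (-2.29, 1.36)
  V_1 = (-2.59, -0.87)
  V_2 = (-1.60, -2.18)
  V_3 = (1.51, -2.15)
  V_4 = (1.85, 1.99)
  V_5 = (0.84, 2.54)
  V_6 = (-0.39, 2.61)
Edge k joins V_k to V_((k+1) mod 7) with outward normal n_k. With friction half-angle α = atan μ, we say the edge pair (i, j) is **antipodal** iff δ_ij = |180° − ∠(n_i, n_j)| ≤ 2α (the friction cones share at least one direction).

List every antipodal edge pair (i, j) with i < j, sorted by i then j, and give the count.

count = 8; pairs: (0,3), (1,3), (1,4), (1,5), (2,4), (2,5), (2,6), (3,6)

α = atan 0.55 = 28.81°;  2α = 57.62°
n_0 = (-0.9911, +0.1333)
n_1 = (-0.7978, -0.6029)
n_2 = (+0.0096, -1.0000)
n_3 = (+0.9966, -0.0819)
n_4 = (+0.4782, +0.8782)
n_5 = (+0.0568, +0.9984)
n_6 = (-0.5496, +0.8354)
  (0,1): δ = 135.26°  ·
  (0,2): δ = 81.79°  ·
  (0,3): δ = 2.97°  ✓
  (0,4): δ = 69.09°  ·
  (0,5): δ = 94.40°  ·
  (0,6): δ = 131.00°  ·
  (1,2): δ = 126.53°  ·
  (1,3): δ = 41.77°  ✓
  (1,4): δ = 24.35°  ✓
  (1,5): δ = 49.66°  ✓
  (1,6): δ = 86.26°  ·
  (2,3): δ = 95.25°  ·
  (2,4): δ = 29.12°  ✓
  (2,5): δ = 3.81°  ✓
  (2,6): δ = 32.79°  ✓
  (3,4): δ = 113.88°  ·
  (3,5): δ = 88.56°  ·
  (3,6): δ = 51.96°  ✓
  (4,5): δ = 154.69°  ·
  (4,6): δ = 118.09°  ·
  (5,6): δ = 143.40°  ·
antipodal pairs: 8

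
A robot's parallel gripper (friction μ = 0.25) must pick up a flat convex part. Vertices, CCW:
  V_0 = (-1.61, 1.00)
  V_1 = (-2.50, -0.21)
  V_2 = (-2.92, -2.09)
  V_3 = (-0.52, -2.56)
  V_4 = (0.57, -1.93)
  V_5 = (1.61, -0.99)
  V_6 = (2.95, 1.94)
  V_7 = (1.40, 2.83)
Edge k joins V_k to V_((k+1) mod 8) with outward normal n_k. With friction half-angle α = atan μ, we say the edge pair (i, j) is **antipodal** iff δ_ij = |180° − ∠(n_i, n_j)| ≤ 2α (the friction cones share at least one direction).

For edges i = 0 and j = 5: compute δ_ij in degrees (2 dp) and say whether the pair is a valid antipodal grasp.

α = atan 0.25 = 14.04°;  2α = 28.07°
edge 0: e_0 = (-0.89, -1.21);  n_0 = (-0.8056, +0.5925)
edge 5: e_5 = (+1.34, +2.93);  n_5 = (+0.9094, -0.4159)
∠(n_0, n_5) = 168.24°
δ = |180° − 168.24°| = 11.76°
11.76° ≤ 2α = 28.07°  →  valid

δ = 11.76°, valid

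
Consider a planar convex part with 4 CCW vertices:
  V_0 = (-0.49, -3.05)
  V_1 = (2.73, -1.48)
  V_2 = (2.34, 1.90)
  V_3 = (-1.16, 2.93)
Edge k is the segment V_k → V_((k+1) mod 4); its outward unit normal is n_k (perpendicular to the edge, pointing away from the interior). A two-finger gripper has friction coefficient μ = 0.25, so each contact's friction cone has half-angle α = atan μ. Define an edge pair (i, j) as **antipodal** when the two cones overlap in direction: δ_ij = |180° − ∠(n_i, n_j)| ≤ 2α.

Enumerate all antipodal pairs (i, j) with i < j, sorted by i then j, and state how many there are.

α = atan 0.25 = 14.04°;  2α = 28.07°
n_0 = (+0.4383, -0.8988)
n_1 = (+0.9934, +0.1146)
n_2 = (+0.2823, +0.9593)
n_3 = (-0.9938, -0.1113)
  (0,1): δ = 109.41°  ·
  (0,2): δ = 42.39°  ·
  (0,3): δ = 70.40°  ·
  (1,2): δ = 112.98°  ·
  (1,3): δ = 0.19°  ✓
  (2,3): δ = 67.21°  ·
antipodal pairs: 1

count = 1; pairs: (1,3)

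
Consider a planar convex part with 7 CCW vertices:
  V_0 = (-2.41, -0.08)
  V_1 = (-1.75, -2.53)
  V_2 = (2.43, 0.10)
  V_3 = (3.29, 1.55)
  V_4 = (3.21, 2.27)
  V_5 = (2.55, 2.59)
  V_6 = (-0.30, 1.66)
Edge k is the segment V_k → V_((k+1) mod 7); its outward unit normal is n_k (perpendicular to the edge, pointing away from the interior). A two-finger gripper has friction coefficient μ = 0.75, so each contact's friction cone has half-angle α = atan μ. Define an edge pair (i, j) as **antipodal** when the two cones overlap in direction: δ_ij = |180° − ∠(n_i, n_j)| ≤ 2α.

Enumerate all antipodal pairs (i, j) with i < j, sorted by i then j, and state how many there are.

α = atan 0.75 = 36.87°;  2α = 73.74°
n_0 = (-0.9656, -0.2601)
n_1 = (+0.5325, -0.8464)
n_2 = (+0.8601, -0.5101)
n_3 = (+0.9939, +0.1104)
n_4 = (+0.4363, +0.8998)
n_5 = (-0.3102, +0.9507)
n_6 = (-0.6362, +0.7715)
  (0,1): δ = 72.90°  ✓
  (0,2): δ = 45.75°  ✓
  (0,3): δ = 8.74°  ✓
  (0,4): δ = 49.06°  ✓
  (0,5): δ = 93.00°  ·
  (0,6): δ = 114.43°  ·
  (1,2): δ = 152.85°  ·
  (1,3): δ = 115.84°  ·
  (1,4): δ = 58.04°  ✓
  (1,5): δ = 14.11°  ✓
  (1,6): δ = 7.33°  ✓
  (2,3): δ = 142.99°  ·
  (2,4): δ = 85.19°  ·
  (2,5): δ = 41.26°  ✓
  (2,6): δ = 19.82°  ✓
  (3,4): δ = 122.21°  ·
  (3,5): δ = 78.27°  ·
  (3,6): δ = 56.83°  ✓
  (4,5): δ = 136.06°  ·
  (4,6): δ = 114.62°  ·
  (5,6): δ = 158.56°  ·
antipodal pairs: 10

count = 10; pairs: (0,1), (0,2), (0,3), (0,4), (1,4), (1,5), (1,6), (2,5), (2,6), (3,6)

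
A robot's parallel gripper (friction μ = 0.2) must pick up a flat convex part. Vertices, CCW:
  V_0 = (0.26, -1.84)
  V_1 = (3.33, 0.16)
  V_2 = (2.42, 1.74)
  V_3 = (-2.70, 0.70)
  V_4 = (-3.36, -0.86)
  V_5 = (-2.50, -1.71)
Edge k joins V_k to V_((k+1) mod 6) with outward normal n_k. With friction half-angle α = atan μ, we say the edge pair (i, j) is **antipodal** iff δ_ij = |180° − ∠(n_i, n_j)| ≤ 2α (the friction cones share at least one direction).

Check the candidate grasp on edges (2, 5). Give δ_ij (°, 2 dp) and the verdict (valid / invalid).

α = atan 0.2 = 11.31°;  2α = 22.62°
edge 2: e_2 = (-5.12, -1.04);  n_2 = (-0.1991, +0.9800)
edge 5: e_5 = (+2.76, -0.13);  n_5 = (-0.0470, -0.9989)
∠(n_2, n_5) = 165.82°
δ = |180° − 165.82°| = 14.18°
14.18° ≤ 2α = 22.62°  →  valid

δ = 14.18°, valid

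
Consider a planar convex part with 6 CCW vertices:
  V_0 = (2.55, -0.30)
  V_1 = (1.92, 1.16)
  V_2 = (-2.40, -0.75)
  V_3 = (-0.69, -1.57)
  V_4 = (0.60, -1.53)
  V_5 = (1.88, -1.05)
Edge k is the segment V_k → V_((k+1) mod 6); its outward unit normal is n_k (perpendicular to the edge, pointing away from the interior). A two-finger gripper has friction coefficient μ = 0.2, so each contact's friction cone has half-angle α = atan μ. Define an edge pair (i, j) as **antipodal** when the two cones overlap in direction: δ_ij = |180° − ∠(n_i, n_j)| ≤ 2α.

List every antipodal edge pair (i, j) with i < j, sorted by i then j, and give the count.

count = 2; pairs: (1,3), (1,4)

α = atan 0.2 = 11.31°;  2α = 22.62°
n_0 = (+0.9182, +0.3962)
n_1 = (-0.4044, +0.9146)
n_2 = (-0.4324, -0.9017)
n_3 = (+0.0310, -0.9995)
n_4 = (+0.3511, -0.9363)
n_5 = (+0.7458, -0.6662)
  (0,1): δ = 89.49°  ·
  (0,2): δ = 41.04°  ·
  (0,3): δ = 68.44°  ·
  (0,4): δ = 87.22°  ·
  (0,5): δ = 114.88°  ·
  (1,2): δ = 49.47°  ·
  (1,3): δ = 22.08°  ✓
  (1,4): δ = 3.30°  ✓
  (1,5): δ = 24.37°  ·
  (2,3): δ = 152.60°  ·
  (2,4): δ = 133.82°  ·
  (2,5): δ = 106.16°  ·
  (3,4): δ = 161.22°  ·
  (3,5): δ = 133.55°  ·
  (4,5): δ = 152.33°  ·
antipodal pairs: 2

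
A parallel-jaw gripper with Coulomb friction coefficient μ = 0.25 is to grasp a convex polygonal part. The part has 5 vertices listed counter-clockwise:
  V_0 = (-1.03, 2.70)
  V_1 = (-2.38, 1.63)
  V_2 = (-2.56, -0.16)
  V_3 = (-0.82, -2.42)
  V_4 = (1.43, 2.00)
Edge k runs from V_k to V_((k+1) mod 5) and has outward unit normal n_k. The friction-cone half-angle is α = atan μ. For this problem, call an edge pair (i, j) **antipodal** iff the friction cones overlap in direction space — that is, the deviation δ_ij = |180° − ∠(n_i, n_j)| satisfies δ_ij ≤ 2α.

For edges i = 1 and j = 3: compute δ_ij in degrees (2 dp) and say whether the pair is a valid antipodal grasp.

δ = 21.24°, valid

α = atan 0.25 = 14.04°;  2α = 28.07°
edge 1: e_1 = (-0.18, -1.79);  n_1 = (-0.9950, +0.1001)
edge 3: e_3 = (+2.25, +4.42);  n_3 = (+0.8912, -0.4537)
∠(n_1, n_3) = 158.76°
δ = |180° − 158.76°| = 21.24°
21.24° ≤ 2α = 28.07°  →  valid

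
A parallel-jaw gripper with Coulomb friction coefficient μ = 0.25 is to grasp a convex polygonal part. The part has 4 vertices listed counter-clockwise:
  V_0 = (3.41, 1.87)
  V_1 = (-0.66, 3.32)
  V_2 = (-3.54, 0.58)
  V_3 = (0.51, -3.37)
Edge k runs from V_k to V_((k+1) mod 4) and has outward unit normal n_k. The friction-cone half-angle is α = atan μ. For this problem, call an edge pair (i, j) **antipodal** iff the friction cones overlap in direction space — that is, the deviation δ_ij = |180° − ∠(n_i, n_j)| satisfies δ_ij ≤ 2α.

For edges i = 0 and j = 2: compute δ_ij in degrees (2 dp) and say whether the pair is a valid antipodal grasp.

δ = 24.67°, valid

α = atan 0.25 = 14.04°;  2α = 28.07°
edge 0: e_0 = (-4.07, +1.45);  n_0 = (+0.3356, +0.9420)
edge 2: e_2 = (+4.05, -3.95);  n_2 = (-0.6982, -0.7159)
∠(n_0, n_2) = 155.33°
δ = |180° − 155.33°| = 24.67°
24.67° ≤ 2α = 28.07°  →  valid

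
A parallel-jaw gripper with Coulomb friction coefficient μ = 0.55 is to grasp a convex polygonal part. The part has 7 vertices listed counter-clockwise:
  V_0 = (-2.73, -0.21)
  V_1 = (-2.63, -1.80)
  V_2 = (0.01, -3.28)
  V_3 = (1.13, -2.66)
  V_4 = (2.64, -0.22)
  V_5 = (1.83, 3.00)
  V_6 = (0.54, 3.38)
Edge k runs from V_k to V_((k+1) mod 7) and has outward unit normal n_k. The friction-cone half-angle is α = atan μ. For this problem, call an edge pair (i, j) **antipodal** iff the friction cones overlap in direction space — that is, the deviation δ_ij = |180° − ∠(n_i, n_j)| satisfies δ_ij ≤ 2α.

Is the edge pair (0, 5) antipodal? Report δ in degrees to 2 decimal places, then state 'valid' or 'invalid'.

α = atan 0.55 = 28.81°;  2α = 57.62°
edge 0: e_0 = (+0.10, -1.59);  n_0 = (-0.9980, -0.0628)
edge 5: e_5 = (-1.29, +0.38);  n_5 = (+0.2826, +0.9592)
∠(n_0, n_5) = 110.01°
δ = |180° − 110.01°| = 69.99°
69.99° > 2α = 57.62°  →  invalid

δ = 69.99°, invalid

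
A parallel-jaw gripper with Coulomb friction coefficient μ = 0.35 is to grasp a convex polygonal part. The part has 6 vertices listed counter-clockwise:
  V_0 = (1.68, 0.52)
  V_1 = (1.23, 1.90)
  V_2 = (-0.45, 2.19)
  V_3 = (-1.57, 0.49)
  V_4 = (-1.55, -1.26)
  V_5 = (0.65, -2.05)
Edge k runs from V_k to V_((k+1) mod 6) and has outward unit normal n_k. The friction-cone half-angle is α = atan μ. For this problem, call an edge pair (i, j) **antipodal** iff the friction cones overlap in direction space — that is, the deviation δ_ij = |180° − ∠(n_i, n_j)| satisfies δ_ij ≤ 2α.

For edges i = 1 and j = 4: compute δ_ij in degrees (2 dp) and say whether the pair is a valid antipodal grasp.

δ = 9.96°, valid

α = atan 0.35 = 19.29°;  2α = 38.58°
edge 1: e_1 = (-1.68, +0.29);  n_1 = (+0.1701, +0.9854)
edge 4: e_4 = (+2.20, -0.79);  n_4 = (-0.3380, -0.9412)
∠(n_1, n_4) = 170.04°
δ = |180° − 170.04°| = 9.96°
9.96° ≤ 2α = 38.58°  →  valid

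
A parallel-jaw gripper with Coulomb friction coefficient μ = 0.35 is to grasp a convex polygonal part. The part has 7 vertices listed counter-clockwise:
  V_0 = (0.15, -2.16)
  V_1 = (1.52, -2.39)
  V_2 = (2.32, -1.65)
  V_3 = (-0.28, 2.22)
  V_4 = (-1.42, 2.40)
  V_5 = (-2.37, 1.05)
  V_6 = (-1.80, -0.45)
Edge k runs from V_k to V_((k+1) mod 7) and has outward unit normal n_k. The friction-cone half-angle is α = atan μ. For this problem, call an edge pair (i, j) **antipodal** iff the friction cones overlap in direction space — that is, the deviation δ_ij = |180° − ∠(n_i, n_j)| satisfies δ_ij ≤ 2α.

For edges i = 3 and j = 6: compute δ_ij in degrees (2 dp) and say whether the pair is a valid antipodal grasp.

α = atan 0.35 = 19.29°;  2α = 38.58°
edge 3: e_3 = (-1.14, +0.18);  n_3 = (+0.1560, +0.9878)
edge 6: e_6 = (+1.95, -1.71);  n_6 = (-0.6593, -0.7519)
∠(n_3, n_6) = 147.72°
δ = |180° − 147.72°| = 32.28°
32.28° ≤ 2α = 38.58°  →  valid

δ = 32.28°, valid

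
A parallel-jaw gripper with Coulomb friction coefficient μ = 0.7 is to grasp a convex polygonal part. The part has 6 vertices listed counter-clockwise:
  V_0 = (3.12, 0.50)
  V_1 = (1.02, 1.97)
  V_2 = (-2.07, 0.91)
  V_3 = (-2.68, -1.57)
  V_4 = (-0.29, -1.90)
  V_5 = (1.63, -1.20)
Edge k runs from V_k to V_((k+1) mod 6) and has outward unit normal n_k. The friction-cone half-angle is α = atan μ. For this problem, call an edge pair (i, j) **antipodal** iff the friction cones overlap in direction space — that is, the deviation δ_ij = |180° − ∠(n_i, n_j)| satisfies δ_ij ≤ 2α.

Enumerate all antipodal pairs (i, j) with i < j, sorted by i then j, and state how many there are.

α = atan 0.7 = 34.99°;  2α = 69.98°
n_0 = (+0.5735, +0.8192)
n_1 = (-0.3245, +0.9459)
n_2 = (-0.9711, +0.2388)
n_3 = (-0.1368, -0.9906)
n_4 = (+0.3425, -0.9395)
n_5 = (+0.7520, -0.6591)
  (0,1): δ = 126.07°  ·
  (0,2): δ = 68.83°  ✓
  (0,3): δ = 27.13°  ✓
  (0,4): δ = 55.02°  ✓
  (0,5): δ = 83.76°  ·
  (1,2): δ = 122.75°  ·
  (1,3): δ = 26.80°  ✓
  (1,4): δ = 1.10°  ✓
  (1,5): δ = 29.83°  ✓
  (2,3): δ = 84.04°  ·
  (2,4): δ = 56.15°  ✓
  (2,5): δ = 27.42°  ✓
  (3,4): δ = 152.11°  ·
  (3,5): δ = 123.37°  ·
  (4,5): δ = 151.26°  ·
antipodal pairs: 8

count = 8; pairs: (0,2), (0,3), (0,4), (1,3), (1,4), (1,5), (2,4), (2,5)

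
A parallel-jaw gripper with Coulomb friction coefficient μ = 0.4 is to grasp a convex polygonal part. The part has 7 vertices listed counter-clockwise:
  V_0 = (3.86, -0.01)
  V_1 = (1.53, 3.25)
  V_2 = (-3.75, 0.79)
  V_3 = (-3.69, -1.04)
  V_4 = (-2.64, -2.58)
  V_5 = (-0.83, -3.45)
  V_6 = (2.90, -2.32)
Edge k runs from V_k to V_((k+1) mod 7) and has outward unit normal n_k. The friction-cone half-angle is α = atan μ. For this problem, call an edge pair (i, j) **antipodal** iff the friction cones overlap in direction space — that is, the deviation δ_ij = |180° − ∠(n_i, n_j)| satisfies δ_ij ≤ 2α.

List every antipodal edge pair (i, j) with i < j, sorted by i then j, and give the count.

count = 6; pairs: (0,2), (0,3), (0,4), (1,5), (1,6), (2,6)

α = atan 0.4 = 21.80°;  2α = 43.60°
n_0 = (+0.8136, +0.5815)
n_1 = (-0.4223, +0.9064)
n_2 = (-0.9995, -0.0328)
n_3 = (-0.8262, -0.5633)
n_4 = (-0.4332, -0.9013)
n_5 = (+0.2899, -0.9570)
n_6 = (+0.9234, -0.3838)
  (0,1): δ = 100.57°  ·
  (0,2): δ = 33.68°  ✓
  (0,3): δ = 1.27°  ✓
  (0,4): δ = 28.77°  ✓
  (0,5): δ = 71.30°  ·
  (0,6): δ = 121.88°  ·
  (1,2): δ = 113.10°  ·
  (1,3): δ = 80.69°  ·
  (1,4): δ = 50.65°  ·
  (1,5): δ = 8.13°  ✓
  (1,6): δ = 42.45°  ✓
  (2,3): δ = 147.59°  ·
  (2,4): δ = 117.55°  ·
  (2,5): δ = 75.02°  ·
  (2,6): δ = 24.44°  ✓
  (3,4): δ = 149.96°  ·
  (3,5): δ = 107.43°  ·
  (3,6): δ = 56.85°  ·
  (4,5): δ = 137.47°  ·
  (4,6): δ = 86.90°  ·
  (5,6): δ = 129.42°  ·
antipodal pairs: 6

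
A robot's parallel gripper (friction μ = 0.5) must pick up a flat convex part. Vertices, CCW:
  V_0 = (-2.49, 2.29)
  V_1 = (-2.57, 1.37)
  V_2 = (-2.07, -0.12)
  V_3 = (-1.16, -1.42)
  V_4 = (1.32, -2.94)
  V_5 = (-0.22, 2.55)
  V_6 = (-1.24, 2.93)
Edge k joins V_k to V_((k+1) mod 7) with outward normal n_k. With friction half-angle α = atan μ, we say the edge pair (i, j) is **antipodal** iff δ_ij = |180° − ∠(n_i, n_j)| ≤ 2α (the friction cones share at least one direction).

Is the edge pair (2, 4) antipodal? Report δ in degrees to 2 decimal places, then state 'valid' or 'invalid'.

δ = 19.32°, valid

α = atan 0.5 = 26.57°;  2α = 53.13°
edge 2: e_2 = (+0.91, -1.30);  n_2 = (-0.8192, -0.5735)
edge 4: e_4 = (-1.54, +5.49);  n_4 = (+0.9628, +0.2701)
∠(n_2, n_4) = 160.68°
δ = |180° − 160.68°| = 19.32°
19.32° ≤ 2α = 53.13°  →  valid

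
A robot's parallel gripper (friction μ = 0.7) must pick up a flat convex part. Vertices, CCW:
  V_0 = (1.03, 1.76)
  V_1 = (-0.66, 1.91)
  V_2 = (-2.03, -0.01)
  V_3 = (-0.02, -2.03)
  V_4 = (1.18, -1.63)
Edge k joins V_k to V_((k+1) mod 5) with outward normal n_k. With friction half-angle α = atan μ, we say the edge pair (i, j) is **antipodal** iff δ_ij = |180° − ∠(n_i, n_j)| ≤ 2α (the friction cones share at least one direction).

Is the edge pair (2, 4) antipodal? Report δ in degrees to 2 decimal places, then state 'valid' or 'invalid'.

δ = 42.32°, valid

α = atan 0.7 = 34.99°;  2α = 69.98°
edge 2: e_2 = (+2.01, -2.02);  n_2 = (-0.7089, -0.7054)
edge 4: e_4 = (-0.15, +3.39);  n_4 = (+0.9990, +0.0442)
∠(n_2, n_4) = 137.68°
δ = |180° − 137.68°| = 42.32°
42.32° ≤ 2α = 69.98°  →  valid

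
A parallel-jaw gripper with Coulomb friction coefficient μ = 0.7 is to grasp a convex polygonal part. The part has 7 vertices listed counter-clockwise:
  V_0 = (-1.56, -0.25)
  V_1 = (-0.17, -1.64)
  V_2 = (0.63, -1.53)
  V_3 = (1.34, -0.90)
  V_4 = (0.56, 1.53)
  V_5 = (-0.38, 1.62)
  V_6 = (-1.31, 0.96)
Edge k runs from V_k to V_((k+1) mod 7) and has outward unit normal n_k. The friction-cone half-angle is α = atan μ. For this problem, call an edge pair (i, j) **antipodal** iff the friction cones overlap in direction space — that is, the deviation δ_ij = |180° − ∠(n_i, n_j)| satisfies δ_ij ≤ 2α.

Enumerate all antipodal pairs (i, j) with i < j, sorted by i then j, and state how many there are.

count = 8; pairs: (0,3), (0,4), (1,4), (1,5), (2,4), (2,5), (2,6), (3,6)

α = atan 0.7 = 34.99°;  2α = 69.98°
n_0 = (-0.7071, -0.7071)
n_1 = (+0.1362, -0.9907)
n_2 = (+0.6637, -0.7480)
n_3 = (+0.9522, +0.3056)
n_4 = (+0.0953, +0.9954)
n_5 = (-0.5787, +0.8155)
n_6 = (-0.9793, +0.2023)
  (0,1): δ = 127.17°  ·
  (0,2): δ = 93.42°  ·
  (0,3): δ = 27.20°  ✓
  (0,4): δ = 39.53°  ✓
  (0,5): δ = 80.36°  ·
  (0,6): δ = 123.33°  ·
  (1,2): δ = 146.25°  ·
  (1,3): δ = 80.03°  ·
  (1,4): δ = 13.30°  ✓
  (1,5): δ = 27.53°  ✓
  (1,6): δ = 70.50°  ·
  (2,3): δ = 113.79°  ·
  (2,4): δ = 47.05°  ✓
  (2,5): δ = 6.22°  ✓
  (2,6): δ = 36.74°  ✓
  (3,4): δ = 113.27°  ·
  (3,5): δ = 72.43°  ·
  (3,6): δ = 29.47°  ✓
  (4,5): δ = 139.17°  ·
  (4,6): δ = 96.20°  ·
  (5,6): δ = 137.04°  ·
antipodal pairs: 8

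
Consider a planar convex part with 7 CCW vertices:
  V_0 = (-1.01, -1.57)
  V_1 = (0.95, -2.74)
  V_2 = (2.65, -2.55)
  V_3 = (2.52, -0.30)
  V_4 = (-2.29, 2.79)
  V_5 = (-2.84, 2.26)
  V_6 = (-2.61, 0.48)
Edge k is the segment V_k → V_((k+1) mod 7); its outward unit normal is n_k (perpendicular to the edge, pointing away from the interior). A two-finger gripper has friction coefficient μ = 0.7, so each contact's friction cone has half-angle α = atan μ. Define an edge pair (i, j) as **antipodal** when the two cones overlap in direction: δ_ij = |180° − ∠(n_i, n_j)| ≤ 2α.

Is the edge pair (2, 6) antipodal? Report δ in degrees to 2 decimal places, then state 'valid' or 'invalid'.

α = atan 0.7 = 34.99°;  2α = 69.98°
edge 2: e_2 = (-0.13, +2.25);  n_2 = (+0.9983, +0.0577)
edge 6: e_6 = (+1.60, -2.05);  n_6 = (-0.7883, -0.6153)
∠(n_2, n_6) = 145.34°
δ = |180° − 145.34°| = 34.66°
34.66° ≤ 2α = 69.98°  →  valid

δ = 34.66°, valid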